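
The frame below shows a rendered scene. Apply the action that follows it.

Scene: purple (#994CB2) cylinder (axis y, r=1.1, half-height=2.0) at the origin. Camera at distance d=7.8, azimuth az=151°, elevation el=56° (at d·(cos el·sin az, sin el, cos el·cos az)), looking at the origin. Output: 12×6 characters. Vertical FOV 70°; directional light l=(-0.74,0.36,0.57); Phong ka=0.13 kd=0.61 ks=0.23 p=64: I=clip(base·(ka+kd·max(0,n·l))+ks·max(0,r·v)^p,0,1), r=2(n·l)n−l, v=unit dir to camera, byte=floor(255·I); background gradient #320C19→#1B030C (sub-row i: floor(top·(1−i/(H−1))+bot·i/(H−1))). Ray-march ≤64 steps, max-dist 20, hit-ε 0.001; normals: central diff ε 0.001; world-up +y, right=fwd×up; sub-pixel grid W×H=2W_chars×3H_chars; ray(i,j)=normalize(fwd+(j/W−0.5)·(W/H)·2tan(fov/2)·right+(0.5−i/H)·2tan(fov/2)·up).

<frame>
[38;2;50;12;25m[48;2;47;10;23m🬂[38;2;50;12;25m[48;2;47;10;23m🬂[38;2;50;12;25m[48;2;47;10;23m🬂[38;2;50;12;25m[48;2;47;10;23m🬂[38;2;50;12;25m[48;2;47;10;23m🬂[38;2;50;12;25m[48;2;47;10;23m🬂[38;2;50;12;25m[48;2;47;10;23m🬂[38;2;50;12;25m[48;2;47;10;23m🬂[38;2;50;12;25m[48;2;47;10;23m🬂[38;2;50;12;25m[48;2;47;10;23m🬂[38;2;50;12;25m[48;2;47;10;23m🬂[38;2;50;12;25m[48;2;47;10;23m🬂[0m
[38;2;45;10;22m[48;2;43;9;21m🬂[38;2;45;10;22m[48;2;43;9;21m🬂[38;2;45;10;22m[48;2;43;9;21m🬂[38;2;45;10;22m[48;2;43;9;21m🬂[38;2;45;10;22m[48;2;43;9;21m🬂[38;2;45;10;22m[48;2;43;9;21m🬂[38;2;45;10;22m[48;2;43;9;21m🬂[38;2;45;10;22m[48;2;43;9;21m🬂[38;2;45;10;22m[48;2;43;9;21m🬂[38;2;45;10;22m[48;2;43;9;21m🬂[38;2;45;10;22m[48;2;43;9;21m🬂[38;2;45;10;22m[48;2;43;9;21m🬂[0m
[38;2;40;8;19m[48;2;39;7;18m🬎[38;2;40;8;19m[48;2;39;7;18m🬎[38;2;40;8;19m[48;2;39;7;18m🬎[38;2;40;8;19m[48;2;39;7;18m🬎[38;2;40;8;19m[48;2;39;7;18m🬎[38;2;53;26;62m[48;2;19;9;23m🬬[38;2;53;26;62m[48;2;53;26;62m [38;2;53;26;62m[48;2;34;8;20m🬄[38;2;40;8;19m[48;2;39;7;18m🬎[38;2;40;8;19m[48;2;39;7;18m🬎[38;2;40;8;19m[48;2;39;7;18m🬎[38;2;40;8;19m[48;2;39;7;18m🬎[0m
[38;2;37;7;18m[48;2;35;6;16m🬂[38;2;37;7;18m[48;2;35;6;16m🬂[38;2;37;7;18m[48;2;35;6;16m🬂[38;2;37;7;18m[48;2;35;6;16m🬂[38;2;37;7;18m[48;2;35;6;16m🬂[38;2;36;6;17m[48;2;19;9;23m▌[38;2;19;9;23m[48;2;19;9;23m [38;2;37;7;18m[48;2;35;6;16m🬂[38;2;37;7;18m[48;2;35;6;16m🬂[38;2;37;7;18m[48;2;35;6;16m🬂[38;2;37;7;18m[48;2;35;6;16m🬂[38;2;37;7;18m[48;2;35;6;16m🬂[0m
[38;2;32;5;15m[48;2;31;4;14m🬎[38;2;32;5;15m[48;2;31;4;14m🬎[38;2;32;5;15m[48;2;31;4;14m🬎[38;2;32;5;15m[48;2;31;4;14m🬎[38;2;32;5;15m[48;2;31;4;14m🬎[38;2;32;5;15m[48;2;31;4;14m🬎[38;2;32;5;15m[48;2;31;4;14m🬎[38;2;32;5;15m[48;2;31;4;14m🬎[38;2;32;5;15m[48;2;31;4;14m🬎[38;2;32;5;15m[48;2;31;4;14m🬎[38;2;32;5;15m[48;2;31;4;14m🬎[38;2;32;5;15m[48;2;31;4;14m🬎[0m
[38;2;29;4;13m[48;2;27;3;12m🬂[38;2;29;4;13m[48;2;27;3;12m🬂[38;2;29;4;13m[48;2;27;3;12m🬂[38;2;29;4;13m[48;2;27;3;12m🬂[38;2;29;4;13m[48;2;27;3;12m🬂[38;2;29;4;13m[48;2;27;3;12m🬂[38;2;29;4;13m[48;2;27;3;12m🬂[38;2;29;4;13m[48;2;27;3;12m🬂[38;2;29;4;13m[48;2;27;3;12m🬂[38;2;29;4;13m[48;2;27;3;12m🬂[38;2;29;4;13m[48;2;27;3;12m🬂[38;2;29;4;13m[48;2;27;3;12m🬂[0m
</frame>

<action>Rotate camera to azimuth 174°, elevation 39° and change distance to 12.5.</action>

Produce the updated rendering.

<frame>
[38;2;50;12;25m[48;2;47;10;23m🬂[38;2;50;12;25m[48;2;47;10;23m🬂[38;2;50;12;25m[48;2;47;10;23m🬂[38;2;50;12;25m[48;2;47;10;23m🬂[38;2;50;12;25m[48;2;47;10;23m🬂[38;2;50;12;25m[48;2;47;10;23m🬂[38;2;50;12;25m[48;2;47;10;23m🬂[38;2;50;12;25m[48;2;47;10;23m🬂[38;2;50;12;25m[48;2;47;10;23m🬂[38;2;50;12;25m[48;2;47;10;23m🬂[38;2;50;12;25m[48;2;47;10;23m🬂[38;2;50;12;25m[48;2;47;10;23m🬂[0m
[38;2;45;10;22m[48;2;43;9;21m🬂[38;2;45;10;22m[48;2;43;9;21m🬂[38;2;45;10;22m[48;2;43;9;21m🬂[38;2;45;10;22m[48;2;43;9;21m🬂[38;2;45;10;22m[48;2;43;9;21m🬂[38;2;45;10;22m[48;2;43;9;21m🬂[38;2;45;10;22m[48;2;43;9;21m🬂[38;2;45;10;22m[48;2;43;9;21m🬂[38;2;45;10;22m[48;2;43;9;21m🬂[38;2;45;10;22m[48;2;43;9;21m🬂[38;2;45;10;22m[48;2;43;9;21m🬂[38;2;45;10;22m[48;2;43;9;21m🬂[0m
[38;2;40;8;19m[48;2;39;7;18m🬎[38;2;40;8;19m[48;2;39;7;18m🬎[38;2;40;8;19m[48;2;39;7;18m🬎[38;2;40;8;19m[48;2;39;7;18m🬎[38;2;40;8;19m[48;2;39;7;18m🬎[38;2;53;26;62m[48;2;36;8;20m🬇[38;2;53;26;62m[48;2;32;10;24m🬋[38;2;40;8;19m[48;2;39;7;18m🬎[38;2;40;8;19m[48;2;39;7;18m🬎[38;2;40;8;19m[48;2;39;7;18m🬎[38;2;40;8;19m[48;2;39;7;18m🬎[38;2;40;8;19m[48;2;39;7;18m🬎[0m
[38;2;37;7;18m[48;2;35;6;16m🬂[38;2;37;7;18m[48;2;35;6;16m🬂[38;2;37;7;18m[48;2;35;6;16m🬂[38;2;37;7;18m[48;2;35;6;16m🬂[38;2;37;7;18m[48;2;35;6;16m🬂[38;2;35;6;16m[48;2;19;9;23m🬲[38;2;23;8;21m[48;2;43;21;50m🬲[38;2;37;7;18m[48;2;35;6;16m🬂[38;2;37;7;18m[48;2;35;6;16m🬂[38;2;37;7;18m[48;2;35;6;16m🬂[38;2;37;7;18m[48;2;35;6;16m🬂[38;2;37;7;18m[48;2;35;6;16m🬂[0m
[38;2;32;5;15m[48;2;31;4;14m🬎[38;2;32;5;15m[48;2;31;4;14m🬎[38;2;32;5;15m[48;2;31;4;14m🬎[38;2;32;5;15m[48;2;31;4;14m🬎[38;2;32;5;15m[48;2;31;4;14m🬎[38;2;32;5;15m[48;2;31;4;14m🬎[38;2;32;5;15m[48;2;31;4;14m🬎[38;2;32;5;15m[48;2;31;4;14m🬎[38;2;32;5;15m[48;2;31;4;14m🬎[38;2;32;5;15m[48;2;31;4;14m🬎[38;2;32;5;15m[48;2;31;4;14m🬎[38;2;32;5;15m[48;2;31;4;14m🬎[0m
[38;2;29;4;13m[48;2;27;3;12m🬂[38;2;29;4;13m[48;2;27;3;12m🬂[38;2;29;4;13m[48;2;27;3;12m🬂[38;2;29;4;13m[48;2;27;3;12m🬂[38;2;29;4;13m[48;2;27;3;12m🬂[38;2;29;4;13m[48;2;27;3;12m🬂[38;2;29;4;13m[48;2;27;3;12m🬂[38;2;29;4;13m[48;2;27;3;12m🬂[38;2;29;4;13m[48;2;27;3;12m🬂[38;2;29;4;13m[48;2;27;3;12m🬂[38;2;29;4;13m[48;2;27;3;12m🬂[38;2;29;4;13m[48;2;27;3;12m🬂[0m
</frame>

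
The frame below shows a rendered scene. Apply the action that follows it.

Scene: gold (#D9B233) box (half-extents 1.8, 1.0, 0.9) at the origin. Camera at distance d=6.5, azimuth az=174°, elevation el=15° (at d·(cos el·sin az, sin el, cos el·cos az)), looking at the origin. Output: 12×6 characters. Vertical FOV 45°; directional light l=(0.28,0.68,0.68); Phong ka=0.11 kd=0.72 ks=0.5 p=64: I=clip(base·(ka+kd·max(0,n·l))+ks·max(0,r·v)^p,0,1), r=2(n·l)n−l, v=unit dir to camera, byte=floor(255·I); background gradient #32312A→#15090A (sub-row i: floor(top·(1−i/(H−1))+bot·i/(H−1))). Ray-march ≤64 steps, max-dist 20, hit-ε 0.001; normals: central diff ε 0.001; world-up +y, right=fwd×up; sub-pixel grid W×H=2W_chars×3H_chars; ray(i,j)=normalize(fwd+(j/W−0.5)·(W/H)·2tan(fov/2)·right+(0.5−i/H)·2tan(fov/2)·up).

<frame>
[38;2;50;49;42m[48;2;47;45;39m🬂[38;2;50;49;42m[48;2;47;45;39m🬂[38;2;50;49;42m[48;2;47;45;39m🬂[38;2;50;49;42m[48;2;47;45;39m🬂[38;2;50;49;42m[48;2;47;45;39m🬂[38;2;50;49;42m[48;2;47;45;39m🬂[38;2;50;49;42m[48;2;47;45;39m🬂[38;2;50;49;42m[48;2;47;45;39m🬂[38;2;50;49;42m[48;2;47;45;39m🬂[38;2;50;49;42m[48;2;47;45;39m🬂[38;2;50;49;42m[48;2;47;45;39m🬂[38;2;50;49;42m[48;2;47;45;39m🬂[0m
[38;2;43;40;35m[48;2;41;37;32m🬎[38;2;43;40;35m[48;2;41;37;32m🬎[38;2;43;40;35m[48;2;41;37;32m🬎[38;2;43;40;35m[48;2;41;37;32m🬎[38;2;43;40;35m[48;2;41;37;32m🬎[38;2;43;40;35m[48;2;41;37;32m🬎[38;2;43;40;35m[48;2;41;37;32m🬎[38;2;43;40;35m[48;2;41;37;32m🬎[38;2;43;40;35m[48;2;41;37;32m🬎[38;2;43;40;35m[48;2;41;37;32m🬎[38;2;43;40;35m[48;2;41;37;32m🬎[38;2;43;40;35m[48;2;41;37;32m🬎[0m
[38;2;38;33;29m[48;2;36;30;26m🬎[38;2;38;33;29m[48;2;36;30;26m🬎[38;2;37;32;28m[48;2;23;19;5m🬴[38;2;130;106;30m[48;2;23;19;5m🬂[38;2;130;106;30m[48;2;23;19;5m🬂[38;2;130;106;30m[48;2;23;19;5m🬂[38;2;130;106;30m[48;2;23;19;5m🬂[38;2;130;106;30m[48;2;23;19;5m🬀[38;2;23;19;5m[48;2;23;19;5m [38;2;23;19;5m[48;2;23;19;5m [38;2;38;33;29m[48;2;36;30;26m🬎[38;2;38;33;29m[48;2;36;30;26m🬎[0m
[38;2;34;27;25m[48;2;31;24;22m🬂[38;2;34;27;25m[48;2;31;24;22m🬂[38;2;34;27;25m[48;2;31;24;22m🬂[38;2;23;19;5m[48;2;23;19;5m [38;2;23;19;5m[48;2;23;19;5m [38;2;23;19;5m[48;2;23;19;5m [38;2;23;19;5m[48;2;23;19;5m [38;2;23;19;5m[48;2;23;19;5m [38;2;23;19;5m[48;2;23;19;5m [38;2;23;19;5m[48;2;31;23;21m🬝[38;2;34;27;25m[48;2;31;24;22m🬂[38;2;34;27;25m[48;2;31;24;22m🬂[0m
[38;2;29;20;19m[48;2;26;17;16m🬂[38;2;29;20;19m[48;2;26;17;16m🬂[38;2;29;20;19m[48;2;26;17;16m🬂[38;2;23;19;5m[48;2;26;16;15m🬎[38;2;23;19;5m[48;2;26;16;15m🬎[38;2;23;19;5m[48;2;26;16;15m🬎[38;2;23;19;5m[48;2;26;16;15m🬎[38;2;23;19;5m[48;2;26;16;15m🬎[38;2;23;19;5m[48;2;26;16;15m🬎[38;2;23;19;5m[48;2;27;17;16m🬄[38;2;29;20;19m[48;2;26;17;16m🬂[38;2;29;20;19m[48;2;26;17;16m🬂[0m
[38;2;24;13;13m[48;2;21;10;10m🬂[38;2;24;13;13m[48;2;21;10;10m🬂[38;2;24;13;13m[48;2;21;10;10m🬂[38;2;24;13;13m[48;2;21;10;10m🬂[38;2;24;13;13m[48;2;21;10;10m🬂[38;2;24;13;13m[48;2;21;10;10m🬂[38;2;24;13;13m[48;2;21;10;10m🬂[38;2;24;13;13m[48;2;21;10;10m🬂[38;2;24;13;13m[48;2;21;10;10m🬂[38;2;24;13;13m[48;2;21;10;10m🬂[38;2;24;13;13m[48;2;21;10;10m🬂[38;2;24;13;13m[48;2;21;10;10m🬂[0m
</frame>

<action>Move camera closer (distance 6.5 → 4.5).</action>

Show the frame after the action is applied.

<frame>
[38;2;50;49;42m[48;2;47;45;39m🬂[38;2;50;49;42m[48;2;47;45;39m🬂[38;2;50;49;42m[48;2;47;45;39m🬂[38;2;50;49;42m[48;2;47;45;39m🬂[38;2;50;49;42m[48;2;47;45;39m🬂[38;2;50;49;42m[48;2;47;45;39m🬂[38;2;50;49;42m[48;2;47;45;39m🬂[38;2;50;49;42m[48;2;47;45;39m🬂[38;2;50;49;42m[48;2;47;45;39m🬂[38;2;50;49;42m[48;2;47;45;39m🬂[38;2;50;49;42m[48;2;47;45;39m🬂[38;2;50;49;42m[48;2;47;45;39m🬂[0m
[38;2;43;39;34m[48;2;23;19;5m🬝[38;2;43;40;35m[48;2;23;19;5m🬎[38;2;43;40;35m[48;2;23;19;5m🬎[38;2;43;40;35m[48;2;23;19;5m🬎[38;2;43;40;35m[48;2;23;19;5m🬎[38;2;43;40;35m[48;2;23;19;5m🬎[38;2;43;40;35m[48;2;23;19;5m🬎[38;2;43;40;35m[48;2;23;19;5m🬎[38;2;43;40;35m[48;2;23;19;5m🬎[38;2;43;40;35m[48;2;23;19;5m🬎[38;2;43;40;35m[48;2;23;19;5m🬎[38;2;43;40;35m[48;2;23;19;5m🬎[0m
[38;2;37;32;28m[48;2;23;19;5m▌[38;2;23;19;5m[48;2;23;19;5m [38;2;23;19;5m[48;2;23;19;5m [38;2;23;19;5m[48;2;23;19;5m [38;2;23;19;5m[48;2;23;19;5m [38;2;23;19;5m[48;2;23;19;5m [38;2;23;19;5m[48;2;23;19;5m [38;2;23;19;5m[48;2;23;19;5m [38;2;23;19;5m[48;2;23;19;5m [38;2;23;19;5m[48;2;23;19;5m [38;2;23;19;5m[48;2;23;19;5m [38;2;23;19;5m[48;2;23;19;5m [0m
[38;2;34;27;25m[48;2;31;24;22m🬂[38;2;23;19;5m[48;2;23;19;5m [38;2;23;19;5m[48;2;23;19;5m [38;2;23;19;5m[48;2;23;19;5m [38;2;23;19;5m[48;2;23;19;5m [38;2;23;19;5m[48;2;23;19;5m [38;2;23;19;5m[48;2;23;19;5m [38;2;23;19;5m[48;2;23;19;5m [38;2;23;19;5m[48;2;23;19;5m [38;2;23;19;5m[48;2;23;19;5m [38;2;23;19;5m[48;2;23;19;5m [38;2;23;19;5m[48;2;32;25;23m▌[0m
[38;2;29;20;19m[48;2;26;17;16m🬂[38;2;23;19;5m[48;2;23;19;5m [38;2;23;19;5m[48;2;23;19;5m [38;2;23;19;5m[48;2;23;19;5m [38;2;23;19;5m[48;2;23;19;5m [38;2;23;19;5m[48;2;23;19;5m [38;2;23;19;5m[48;2;23;19;5m [38;2;23;19;5m[48;2;23;19;5m [38;2;23;19;5m[48;2;23;19;5m [38;2;23;19;5m[48;2;23;19;5m [38;2;23;19;5m[48;2;23;19;5m [38;2;23;19;5m[48;2;27;18;17m▌[0m
[38;2;24;13;13m[48;2;21;10;10m🬂[38;2;23;19;5m[48;2;21;9;10m🬊[38;2;23;19;5m[48;2;21;9;10m🬎[38;2;23;19;5m[48;2;21;9;10m🬎[38;2;23;19;5m[48;2;21;10;10m🬂[38;2;23;19;5m[48;2;21;10;10m🬂[38;2;23;19;5m[48;2;21;10;10m🬂[38;2;23;19;5m[48;2;21;10;10m🬂[38;2;23;19;5m[48;2;21;10;10m🬂[38;2;23;19;5m[48;2;21;10;10m🬂[38;2;23;19;5m[48;2;21;10;10m🬂[38;2;23;19;5m[48;2;22;10;11m🬀[0m
</frame>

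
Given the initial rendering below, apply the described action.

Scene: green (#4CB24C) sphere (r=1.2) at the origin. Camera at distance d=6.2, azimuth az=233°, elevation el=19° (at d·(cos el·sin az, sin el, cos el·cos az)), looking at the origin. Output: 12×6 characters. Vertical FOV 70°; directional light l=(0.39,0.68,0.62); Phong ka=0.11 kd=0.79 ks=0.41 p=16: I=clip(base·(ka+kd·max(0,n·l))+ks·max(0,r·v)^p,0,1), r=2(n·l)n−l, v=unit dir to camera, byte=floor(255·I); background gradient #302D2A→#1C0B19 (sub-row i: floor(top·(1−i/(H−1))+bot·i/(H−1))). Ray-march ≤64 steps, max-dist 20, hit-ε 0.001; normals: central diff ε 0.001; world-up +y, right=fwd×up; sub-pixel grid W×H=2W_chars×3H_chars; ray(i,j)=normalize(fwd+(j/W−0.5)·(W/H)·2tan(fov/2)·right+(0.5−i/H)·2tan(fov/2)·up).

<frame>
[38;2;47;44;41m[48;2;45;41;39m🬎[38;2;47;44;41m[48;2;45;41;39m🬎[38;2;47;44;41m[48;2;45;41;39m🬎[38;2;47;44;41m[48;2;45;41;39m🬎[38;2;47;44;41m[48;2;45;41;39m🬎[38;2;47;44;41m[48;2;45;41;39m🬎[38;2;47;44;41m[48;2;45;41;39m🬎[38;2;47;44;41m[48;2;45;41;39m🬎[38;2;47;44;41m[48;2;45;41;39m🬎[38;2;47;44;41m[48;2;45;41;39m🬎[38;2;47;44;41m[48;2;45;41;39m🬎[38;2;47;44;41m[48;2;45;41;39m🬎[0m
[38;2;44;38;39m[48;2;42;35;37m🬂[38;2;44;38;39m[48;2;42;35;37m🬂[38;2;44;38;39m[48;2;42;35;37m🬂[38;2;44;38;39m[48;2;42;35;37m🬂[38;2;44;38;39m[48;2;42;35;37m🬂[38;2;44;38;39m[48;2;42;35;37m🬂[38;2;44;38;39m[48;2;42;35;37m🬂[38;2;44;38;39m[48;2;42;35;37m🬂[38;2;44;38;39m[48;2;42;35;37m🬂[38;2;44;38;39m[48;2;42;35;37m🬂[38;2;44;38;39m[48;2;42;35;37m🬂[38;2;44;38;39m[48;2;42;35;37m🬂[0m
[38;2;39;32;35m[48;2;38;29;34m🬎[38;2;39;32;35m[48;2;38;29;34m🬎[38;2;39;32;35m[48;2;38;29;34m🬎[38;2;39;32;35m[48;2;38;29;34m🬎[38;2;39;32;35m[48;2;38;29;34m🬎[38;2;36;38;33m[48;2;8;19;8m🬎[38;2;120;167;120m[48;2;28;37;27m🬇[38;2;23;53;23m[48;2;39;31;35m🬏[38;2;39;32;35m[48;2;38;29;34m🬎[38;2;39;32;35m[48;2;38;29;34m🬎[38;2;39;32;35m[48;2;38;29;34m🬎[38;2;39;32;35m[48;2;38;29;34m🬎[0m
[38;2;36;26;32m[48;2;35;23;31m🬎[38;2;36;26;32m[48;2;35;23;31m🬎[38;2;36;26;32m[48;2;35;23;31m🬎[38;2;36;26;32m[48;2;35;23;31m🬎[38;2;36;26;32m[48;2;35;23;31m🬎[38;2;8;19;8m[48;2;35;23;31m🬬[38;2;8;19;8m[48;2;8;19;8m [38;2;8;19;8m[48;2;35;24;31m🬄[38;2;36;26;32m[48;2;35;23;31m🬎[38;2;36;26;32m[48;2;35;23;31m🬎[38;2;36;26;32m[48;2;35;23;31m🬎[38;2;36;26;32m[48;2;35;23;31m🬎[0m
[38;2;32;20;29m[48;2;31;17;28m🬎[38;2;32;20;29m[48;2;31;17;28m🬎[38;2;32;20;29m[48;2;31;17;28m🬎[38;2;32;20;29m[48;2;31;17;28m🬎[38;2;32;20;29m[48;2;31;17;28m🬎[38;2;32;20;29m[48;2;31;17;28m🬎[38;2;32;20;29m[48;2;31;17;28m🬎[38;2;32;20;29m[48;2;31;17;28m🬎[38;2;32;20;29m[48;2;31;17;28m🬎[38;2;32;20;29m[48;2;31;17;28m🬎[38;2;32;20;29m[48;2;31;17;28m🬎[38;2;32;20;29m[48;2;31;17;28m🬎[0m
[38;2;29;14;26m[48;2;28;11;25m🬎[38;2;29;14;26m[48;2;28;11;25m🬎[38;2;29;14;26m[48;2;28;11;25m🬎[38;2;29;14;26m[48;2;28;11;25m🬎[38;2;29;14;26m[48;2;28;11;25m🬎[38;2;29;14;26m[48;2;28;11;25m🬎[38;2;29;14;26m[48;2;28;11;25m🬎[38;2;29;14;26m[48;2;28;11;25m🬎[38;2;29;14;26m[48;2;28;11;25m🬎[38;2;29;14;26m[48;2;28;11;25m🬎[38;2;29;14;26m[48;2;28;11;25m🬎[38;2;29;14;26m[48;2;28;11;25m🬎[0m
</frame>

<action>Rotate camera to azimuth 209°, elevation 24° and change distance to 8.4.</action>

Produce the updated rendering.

<frame>
[38;2;47;44;41m[48;2;45;41;39m🬎[38;2;47;44;41m[48;2;45;41;39m🬎[38;2;47;44;41m[48;2;45;41;39m🬎[38;2;47;44;41m[48;2;45;41;39m🬎[38;2;47;44;41m[48;2;45;41;39m🬎[38;2;47;44;41m[48;2;45;41;39m🬎[38;2;47;44;41m[48;2;45;41;39m🬎[38;2;47;44;41m[48;2;45;41;39m🬎[38;2;47;44;41m[48;2;45;41;39m🬎[38;2;47;44;41m[48;2;45;41;39m🬎[38;2;47;44;41m[48;2;45;41;39m🬎[38;2;47;44;41m[48;2;45;41;39m🬎[0m
[38;2;44;38;39m[48;2;42;35;37m🬂[38;2;44;38;39m[48;2;42;35;37m🬂[38;2;44;38;39m[48;2;42;35;37m🬂[38;2;44;38;39m[48;2;42;35;37m🬂[38;2;44;38;39m[48;2;42;35;37m🬂[38;2;44;38;39m[48;2;42;35;37m🬂[38;2;44;38;39m[48;2;42;35;37m🬂[38;2;44;38;39m[48;2;42;35;37m🬂[38;2;44;38;39m[48;2;42;35;37m🬂[38;2;44;38;39m[48;2;42;35;37m🬂[38;2;44;38;39m[48;2;42;35;37m🬂[38;2;44;38;39m[48;2;42;35;37m🬂[0m
[38;2;39;32;35m[48;2;38;29;34m🬎[38;2;39;32;35m[48;2;38;29;34m🬎[38;2;39;32;35m[48;2;38;29;34m🬎[38;2;39;32;35m[48;2;38;29;34m🬎[38;2;39;32;35m[48;2;38;29;34m🬎[38;2;39;31;35m[48;2;19;45;19m🬝[38;2;39;32;35m[48;2;15;36;15m🬎[38;2;39;32;35m[48;2;38;29;34m🬎[38;2;39;32;35m[48;2;38;29;34m🬎[38;2;39;32;35m[48;2;38;29;34m🬎[38;2;39;32;35m[48;2;38;29;34m🬎[38;2;39;32;35m[48;2;38;29;34m🬎[0m
[38;2;36;26;32m[48;2;35;23;31m🬎[38;2;36;26;32m[48;2;35;23;31m🬎[38;2;36;26;32m[48;2;35;23;31m🬎[38;2;36;26;32m[48;2;35;23;31m🬎[38;2;36;26;32m[48;2;35;23;31m🬎[38;2;35;24;31m[48;2;8;19;8m🬲[38;2;8;19;8m[48;2;35;23;31m🬎[38;2;36;26;32m[48;2;35;23;31m🬎[38;2;36;26;32m[48;2;35;23;31m🬎[38;2;36;26;32m[48;2;35;23;31m🬎[38;2;36;26;32m[48;2;35;23;31m🬎[38;2;36;26;32m[48;2;35;23;31m🬎[0m
[38;2;32;20;29m[48;2;31;17;28m🬎[38;2;32;20;29m[48;2;31;17;28m🬎[38;2;32;20;29m[48;2;31;17;28m🬎[38;2;32;20;29m[48;2;31;17;28m🬎[38;2;32;20;29m[48;2;31;17;28m🬎[38;2;32;20;29m[48;2;31;17;28m🬎[38;2;32;20;29m[48;2;31;17;28m🬎[38;2;32;20;29m[48;2;31;17;28m🬎[38;2;32;20;29m[48;2;31;17;28m🬎[38;2;32;20;29m[48;2;31;17;28m🬎[38;2;32;20;29m[48;2;31;17;28m🬎[38;2;32;20;29m[48;2;31;17;28m🬎[0m
[38;2;29;14;26m[48;2;28;11;25m🬎[38;2;29;14;26m[48;2;28;11;25m🬎[38;2;29;14;26m[48;2;28;11;25m🬎[38;2;29;14;26m[48;2;28;11;25m🬎[38;2;29;14;26m[48;2;28;11;25m🬎[38;2;29;14;26m[48;2;28;11;25m🬎[38;2;29;14;26m[48;2;28;11;25m🬎[38;2;29;14;26m[48;2;28;11;25m🬎[38;2;29;14;26m[48;2;28;11;25m🬎[38;2;29;14;26m[48;2;28;11;25m🬎[38;2;29;14;26m[48;2;28;11;25m🬎[38;2;29;14;26m[48;2;28;11;25m🬎[0m
</frame>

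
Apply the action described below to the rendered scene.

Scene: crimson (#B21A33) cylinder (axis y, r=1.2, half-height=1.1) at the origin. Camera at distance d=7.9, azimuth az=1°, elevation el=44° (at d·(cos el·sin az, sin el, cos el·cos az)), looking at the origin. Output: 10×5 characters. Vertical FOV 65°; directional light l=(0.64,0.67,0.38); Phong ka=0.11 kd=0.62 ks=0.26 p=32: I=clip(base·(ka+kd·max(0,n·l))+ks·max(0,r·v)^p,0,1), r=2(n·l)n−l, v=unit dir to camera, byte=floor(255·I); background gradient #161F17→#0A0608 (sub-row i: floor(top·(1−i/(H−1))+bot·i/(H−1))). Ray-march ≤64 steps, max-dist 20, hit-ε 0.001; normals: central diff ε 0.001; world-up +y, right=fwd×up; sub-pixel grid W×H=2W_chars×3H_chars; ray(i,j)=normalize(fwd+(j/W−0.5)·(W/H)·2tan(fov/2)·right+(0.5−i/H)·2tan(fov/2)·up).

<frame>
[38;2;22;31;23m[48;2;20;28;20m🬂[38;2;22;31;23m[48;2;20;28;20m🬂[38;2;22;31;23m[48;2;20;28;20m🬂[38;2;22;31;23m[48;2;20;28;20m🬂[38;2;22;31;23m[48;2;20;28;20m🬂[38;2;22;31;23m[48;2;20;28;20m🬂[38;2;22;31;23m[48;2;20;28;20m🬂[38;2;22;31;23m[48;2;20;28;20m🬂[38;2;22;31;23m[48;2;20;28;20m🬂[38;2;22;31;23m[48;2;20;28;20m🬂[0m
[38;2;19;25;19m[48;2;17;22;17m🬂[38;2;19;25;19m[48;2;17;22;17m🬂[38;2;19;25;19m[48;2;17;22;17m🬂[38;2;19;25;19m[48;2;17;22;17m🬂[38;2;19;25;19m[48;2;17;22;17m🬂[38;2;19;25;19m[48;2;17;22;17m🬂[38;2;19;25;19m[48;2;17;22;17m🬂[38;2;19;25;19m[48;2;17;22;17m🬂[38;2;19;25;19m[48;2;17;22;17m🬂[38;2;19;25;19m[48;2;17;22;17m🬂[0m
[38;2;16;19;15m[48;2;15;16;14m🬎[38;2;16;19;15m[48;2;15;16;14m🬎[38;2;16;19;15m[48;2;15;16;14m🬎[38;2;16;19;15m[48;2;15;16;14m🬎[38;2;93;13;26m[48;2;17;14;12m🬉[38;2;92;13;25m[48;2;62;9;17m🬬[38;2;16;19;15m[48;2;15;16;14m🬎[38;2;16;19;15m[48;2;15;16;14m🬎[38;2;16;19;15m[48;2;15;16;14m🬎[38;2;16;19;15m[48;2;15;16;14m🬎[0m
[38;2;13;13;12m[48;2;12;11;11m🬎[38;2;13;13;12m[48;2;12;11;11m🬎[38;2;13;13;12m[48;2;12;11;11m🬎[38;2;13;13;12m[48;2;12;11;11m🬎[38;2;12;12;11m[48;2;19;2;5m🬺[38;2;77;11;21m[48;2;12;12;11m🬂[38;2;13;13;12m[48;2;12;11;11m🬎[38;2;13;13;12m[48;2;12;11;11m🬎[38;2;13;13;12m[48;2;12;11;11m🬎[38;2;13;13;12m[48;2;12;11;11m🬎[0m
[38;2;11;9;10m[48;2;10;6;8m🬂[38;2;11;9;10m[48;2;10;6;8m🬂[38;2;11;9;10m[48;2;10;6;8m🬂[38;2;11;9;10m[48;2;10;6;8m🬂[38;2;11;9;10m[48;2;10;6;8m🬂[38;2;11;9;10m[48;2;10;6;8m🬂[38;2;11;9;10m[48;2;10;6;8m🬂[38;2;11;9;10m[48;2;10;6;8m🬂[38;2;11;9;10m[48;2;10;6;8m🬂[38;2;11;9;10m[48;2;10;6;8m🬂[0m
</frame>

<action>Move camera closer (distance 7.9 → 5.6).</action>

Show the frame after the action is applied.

<frame>
[38;2;22;31;23m[48;2;20;28;20m🬂[38;2;22;31;23m[48;2;20;28;20m🬂[38;2;22;31;23m[48;2;20;28;20m🬂[38;2;22;31;23m[48;2;20;28;20m🬂[38;2;22;31;23m[48;2;20;28;20m🬂[38;2;22;31;23m[48;2;20;28;20m🬂[38;2;22;31;23m[48;2;20;28;20m🬂[38;2;22;31;23m[48;2;20;28;20m🬂[38;2;22;31;23m[48;2;20;28;20m🬂[38;2;22;31;23m[48;2;20;28;20m🬂[0m
[38;2;19;25;19m[48;2;17;22;17m🬂[38;2;19;25;19m[48;2;17;22;17m🬂[38;2;19;25;19m[48;2;17;22;17m🬂[38;2;19;25;19m[48;2;17;22;17m🬂[38;2;18;24;18m[48;2;93;13;26m🬎[38;2;18;24;18m[48;2;93;13;26m🬎[38;2;93;13;26m[48;2;18;23;18m🬏[38;2;19;25;19m[48;2;17;22;17m🬂[38;2;19;25;19m[48;2;17;22;17m🬂[38;2;19;25;19m[48;2;17;22;17m🬂[0m
[38;2;16;19;15m[48;2;15;16;14m🬎[38;2;16;19;15m[48;2;15;16;14m🬎[38;2;16;19;15m[48;2;15;16;14m🬎[38;2;16;19;15m[48;2;15;16;14m🬎[38;2;93;13;26m[48;2;29;3;8m🬎[38;2;90;12;25m[48;2;62;9;17m🬬[38;2;94;13;26m[48;2;15;18;15m▌[38;2;16;19;15m[48;2;15;16;14m🬎[38;2;16;19;15m[48;2;15;16;14m🬎[38;2;16;19;15m[48;2;15;16;14m🬎[0m
[38;2;13;13;12m[48;2;12;11;11m🬎[38;2;13;13;12m[48;2;12;11;11m🬎[38;2;13;13;12m[48;2;12;11;11m🬎[38;2;13;13;12m[48;2;12;11;11m🬎[38;2;35;5;9m[48;2;15;6;8m🬉[38;2;73;10;20m[48;2;12;11;11m🬎[38;2;100;14;28m[48;2;12;12;11m🬄[38;2;13;13;12m[48;2;12;11;11m🬎[38;2;13;13;12m[48;2;12;11;11m🬎[38;2;13;13;12m[48;2;12;11;11m🬎[0m
[38;2;11;9;10m[48;2;10;6;8m🬂[38;2;11;9;10m[48;2;10;6;8m🬂[38;2;11;9;10m[48;2;10;6;8m🬂[38;2;11;9;10m[48;2;10;6;8m🬂[38;2;11;9;10m[48;2;10;6;8m🬂[38;2;11;9;10m[48;2;10;6;8m🬂[38;2;11;9;10m[48;2;10;6;8m🬂[38;2;11;9;10m[48;2;10;6;8m🬂[38;2;11;9;10m[48;2;10;6;8m🬂[38;2;11;9;10m[48;2;10;6;8m🬂[0m
</frame>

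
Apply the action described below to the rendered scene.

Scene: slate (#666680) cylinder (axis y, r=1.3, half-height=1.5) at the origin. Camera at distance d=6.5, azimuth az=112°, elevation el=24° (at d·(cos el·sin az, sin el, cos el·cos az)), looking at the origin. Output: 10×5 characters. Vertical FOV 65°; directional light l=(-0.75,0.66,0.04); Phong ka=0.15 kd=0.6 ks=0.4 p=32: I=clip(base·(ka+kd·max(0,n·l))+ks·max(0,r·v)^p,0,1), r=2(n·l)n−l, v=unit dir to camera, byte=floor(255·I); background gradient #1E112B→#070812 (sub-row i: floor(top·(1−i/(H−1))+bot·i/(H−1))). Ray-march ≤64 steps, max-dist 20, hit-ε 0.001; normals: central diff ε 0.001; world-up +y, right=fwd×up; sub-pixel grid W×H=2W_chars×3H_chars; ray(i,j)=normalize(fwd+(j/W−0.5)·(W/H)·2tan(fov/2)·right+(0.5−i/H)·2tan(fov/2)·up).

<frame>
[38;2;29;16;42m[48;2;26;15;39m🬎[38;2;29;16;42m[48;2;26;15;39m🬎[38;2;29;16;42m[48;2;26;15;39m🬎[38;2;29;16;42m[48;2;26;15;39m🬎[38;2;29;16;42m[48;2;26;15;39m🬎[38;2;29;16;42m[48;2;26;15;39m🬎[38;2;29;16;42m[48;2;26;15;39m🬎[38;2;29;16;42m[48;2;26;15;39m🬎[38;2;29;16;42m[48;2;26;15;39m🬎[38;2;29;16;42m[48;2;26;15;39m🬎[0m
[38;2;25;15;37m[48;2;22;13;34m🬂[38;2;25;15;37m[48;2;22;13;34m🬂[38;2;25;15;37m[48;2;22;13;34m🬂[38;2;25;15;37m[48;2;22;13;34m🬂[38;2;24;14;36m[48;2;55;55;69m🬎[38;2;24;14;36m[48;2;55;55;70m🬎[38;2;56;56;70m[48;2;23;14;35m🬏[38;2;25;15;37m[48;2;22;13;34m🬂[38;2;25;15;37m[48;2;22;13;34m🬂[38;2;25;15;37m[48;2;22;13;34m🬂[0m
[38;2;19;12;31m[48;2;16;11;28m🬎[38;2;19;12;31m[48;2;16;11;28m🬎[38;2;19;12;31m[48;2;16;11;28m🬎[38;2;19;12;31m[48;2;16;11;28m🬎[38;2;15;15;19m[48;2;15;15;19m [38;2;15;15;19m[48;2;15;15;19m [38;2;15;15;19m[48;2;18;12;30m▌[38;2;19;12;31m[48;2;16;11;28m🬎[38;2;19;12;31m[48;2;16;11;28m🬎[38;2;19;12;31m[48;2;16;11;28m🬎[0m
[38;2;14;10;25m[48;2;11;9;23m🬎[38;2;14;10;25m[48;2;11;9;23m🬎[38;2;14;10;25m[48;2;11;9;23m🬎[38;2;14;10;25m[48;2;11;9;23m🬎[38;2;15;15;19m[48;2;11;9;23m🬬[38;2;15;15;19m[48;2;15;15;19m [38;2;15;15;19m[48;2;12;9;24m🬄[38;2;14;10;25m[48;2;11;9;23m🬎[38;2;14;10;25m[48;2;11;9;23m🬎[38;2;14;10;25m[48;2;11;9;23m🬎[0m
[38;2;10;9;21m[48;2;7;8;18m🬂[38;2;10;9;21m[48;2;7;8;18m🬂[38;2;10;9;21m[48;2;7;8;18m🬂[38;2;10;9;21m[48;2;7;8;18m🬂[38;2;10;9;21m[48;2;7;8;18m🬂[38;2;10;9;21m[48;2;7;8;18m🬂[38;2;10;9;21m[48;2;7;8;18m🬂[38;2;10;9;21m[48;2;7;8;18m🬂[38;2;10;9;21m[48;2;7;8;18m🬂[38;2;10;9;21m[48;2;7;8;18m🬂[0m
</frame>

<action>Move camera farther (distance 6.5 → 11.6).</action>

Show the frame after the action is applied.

<frame>
[38;2;29;16;42m[48;2;26;15;39m🬎[38;2;29;16;42m[48;2;26;15;39m🬎[38;2;29;16;42m[48;2;26;15;39m🬎[38;2;29;16;42m[48;2;26;15;39m🬎[38;2;29;16;42m[48;2;26;15;39m🬎[38;2;29;16;42m[48;2;26;15;39m🬎[38;2;29;16;42m[48;2;26;15;39m🬎[38;2;29;16;42m[48;2;26;15;39m🬎[38;2;29;16;42m[48;2;26;15;39m🬎[38;2;29;16;42m[48;2;26;15;39m🬎[0m
[38;2;25;15;37m[48;2;22;13;34m🬂[38;2;25;15;37m[48;2;22;13;34m🬂[38;2;25;15;37m[48;2;22;13;34m🬂[38;2;25;15;37m[48;2;22;13;34m🬂[38;2;25;15;37m[48;2;22;13;34m🬂[38;2;25;15;37m[48;2;22;13;34m🬂[38;2;25;15;37m[48;2;22;13;34m🬂[38;2;25;15;37m[48;2;22;13;34m🬂[38;2;25;15;37m[48;2;22;13;34m🬂[38;2;25;15;37m[48;2;22;13;34m🬂[0m
[38;2;19;12;31m[48;2;16;11;28m🬎[38;2;19;12;31m[48;2;16;11;28m🬎[38;2;19;12;31m[48;2;16;11;28m🬎[38;2;19;12;31m[48;2;16;11;28m🬎[38;2;56;56;70m[48;2;16;13;25m🬁[38;2;56;56;71m[48;2;15;15;19m🬂[38;2;19;12;31m[48;2;16;11;28m🬎[38;2;19;12;31m[48;2;16;11;28m🬎[38;2;19;12;31m[48;2;16;11;28m🬎[38;2;19;12;31m[48;2;16;11;28m🬎[0m
[38;2;14;10;25m[48;2;11;9;23m🬎[38;2;14;10;25m[48;2;11;9;23m🬎[38;2;14;10;25m[48;2;11;9;23m🬎[38;2;14;10;25m[48;2;11;9;23m🬎[38;2;15;15;19m[48;2;12;9;24m🬁[38;2;15;15;19m[48;2;12;9;24m🬂[38;2;14;10;25m[48;2;11;9;23m🬎[38;2;14;10;25m[48;2;11;9;23m🬎[38;2;14;10;25m[48;2;11;9;23m🬎[38;2;14;10;25m[48;2;11;9;23m🬎[0m
[38;2;10;9;21m[48;2;7;8;18m🬂[38;2;10;9;21m[48;2;7;8;18m🬂[38;2;10;9;21m[48;2;7;8;18m🬂[38;2;10;9;21m[48;2;7;8;18m🬂[38;2;10;9;21m[48;2;7;8;18m🬂[38;2;10;9;21m[48;2;7;8;18m🬂[38;2;10;9;21m[48;2;7;8;18m🬂[38;2;10;9;21m[48;2;7;8;18m🬂[38;2;10;9;21m[48;2;7;8;18m🬂[38;2;10;9;21m[48;2;7;8;18m🬂[0m
</frame>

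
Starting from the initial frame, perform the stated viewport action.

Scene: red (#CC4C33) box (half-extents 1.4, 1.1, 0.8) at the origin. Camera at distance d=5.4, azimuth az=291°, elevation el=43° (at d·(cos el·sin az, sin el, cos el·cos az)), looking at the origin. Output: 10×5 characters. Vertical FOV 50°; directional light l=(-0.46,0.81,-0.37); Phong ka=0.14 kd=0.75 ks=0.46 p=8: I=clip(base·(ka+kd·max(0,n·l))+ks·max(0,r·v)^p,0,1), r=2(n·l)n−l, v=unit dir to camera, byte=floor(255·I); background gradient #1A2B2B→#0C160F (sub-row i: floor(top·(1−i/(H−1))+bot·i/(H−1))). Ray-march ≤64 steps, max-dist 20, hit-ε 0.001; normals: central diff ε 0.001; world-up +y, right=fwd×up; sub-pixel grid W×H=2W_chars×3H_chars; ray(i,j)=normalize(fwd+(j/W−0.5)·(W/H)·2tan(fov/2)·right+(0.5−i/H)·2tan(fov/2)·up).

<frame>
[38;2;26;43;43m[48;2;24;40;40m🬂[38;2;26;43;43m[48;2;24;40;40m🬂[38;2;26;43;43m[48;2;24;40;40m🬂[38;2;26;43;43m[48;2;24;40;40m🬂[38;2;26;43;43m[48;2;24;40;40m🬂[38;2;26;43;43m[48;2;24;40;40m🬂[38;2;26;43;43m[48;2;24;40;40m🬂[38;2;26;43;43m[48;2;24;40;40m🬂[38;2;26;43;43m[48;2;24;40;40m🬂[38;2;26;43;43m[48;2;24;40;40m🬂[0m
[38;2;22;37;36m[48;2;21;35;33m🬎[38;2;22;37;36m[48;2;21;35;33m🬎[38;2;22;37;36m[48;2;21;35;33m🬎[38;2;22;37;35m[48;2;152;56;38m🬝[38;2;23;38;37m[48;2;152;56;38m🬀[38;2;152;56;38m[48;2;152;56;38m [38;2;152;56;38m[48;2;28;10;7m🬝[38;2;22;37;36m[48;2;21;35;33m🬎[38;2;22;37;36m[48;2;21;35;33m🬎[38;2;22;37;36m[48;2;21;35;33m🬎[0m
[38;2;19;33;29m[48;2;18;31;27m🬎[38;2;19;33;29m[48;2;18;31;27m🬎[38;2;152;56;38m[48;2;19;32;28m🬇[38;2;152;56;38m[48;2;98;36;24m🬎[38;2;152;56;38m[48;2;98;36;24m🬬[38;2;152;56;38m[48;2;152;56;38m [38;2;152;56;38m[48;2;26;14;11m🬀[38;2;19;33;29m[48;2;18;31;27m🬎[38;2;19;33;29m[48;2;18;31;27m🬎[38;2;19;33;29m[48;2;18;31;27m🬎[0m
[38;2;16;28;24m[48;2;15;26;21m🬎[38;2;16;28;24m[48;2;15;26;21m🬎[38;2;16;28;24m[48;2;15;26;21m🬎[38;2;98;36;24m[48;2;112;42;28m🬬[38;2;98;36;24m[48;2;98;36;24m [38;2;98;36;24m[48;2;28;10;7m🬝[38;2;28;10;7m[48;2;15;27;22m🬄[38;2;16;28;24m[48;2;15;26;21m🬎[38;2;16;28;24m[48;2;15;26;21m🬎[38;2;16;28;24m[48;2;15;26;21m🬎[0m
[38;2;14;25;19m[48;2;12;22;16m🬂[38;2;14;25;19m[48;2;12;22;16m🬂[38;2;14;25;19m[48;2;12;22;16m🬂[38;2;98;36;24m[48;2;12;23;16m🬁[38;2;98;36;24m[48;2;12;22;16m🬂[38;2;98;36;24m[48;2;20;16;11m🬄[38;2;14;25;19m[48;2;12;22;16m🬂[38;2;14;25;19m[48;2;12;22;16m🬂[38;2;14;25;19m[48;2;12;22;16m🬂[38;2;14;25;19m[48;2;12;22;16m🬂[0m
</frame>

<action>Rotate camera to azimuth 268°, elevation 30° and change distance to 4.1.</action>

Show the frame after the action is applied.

<frame>
[38;2;26;43;43m[48;2;24;40;40m🬂[38;2;26;43;43m[48;2;24;40;40m🬂[38;2;26;43;43m[48;2;24;40;40m🬂[38;2;26;43;43m[48;2;24;40;40m🬂[38;2;25;42;42m[48;2;152;56;38m🬎[38;2;25;42;42m[48;2;152;56;38m🬎[38;2;152;56;38m[48;2;25;41;41m🬏[38;2;26;43;43m[48;2;24;40;40m🬂[38;2;26;43;43m[48;2;24;40;40m🬂[38;2;26;43;43m[48;2;24;40;40m🬂[0m
[38;2;22;37;36m[48;2;21;35;33m🬎[38;2;22;37;36m[48;2;21;35;33m🬎[38;2;22;37;36m[48;2;21;35;33m🬎[38;2;23;38;37m[48;2;152;56;38m🬀[38;2;152;56;38m[48;2;152;56;38m [38;2;152;56;38m[48;2;152;56;38m [38;2;152;56;38m[48;2;152;56;38m [38;2;152;56;38m[48;2;22;37;36m🬱[38;2;22;37;36m[48;2;21;35;33m🬎[38;2;22;37;36m[48;2;21;35;33m🬎[0m
[38;2;19;33;29m[48;2;18;31;27m🬎[38;2;19;33;29m[48;2;18;31;27m🬎[38;2;98;36;24m[48;2;18;32;28m🬉[38;2;98;36;24m[48;2;98;36;24m [38;2;98;36;24m[48;2;98;36;24m [38;2;98;36;24m[48;2;98;36;24m [38;2;98;36;24m[48;2;98;36;24m [38;2;98;36;24m[48;2;98;36;24m [38;2;19;33;29m[48;2;18;31;27m🬎[38;2;19;33;29m[48;2;18;31;27m🬎[0m
[38;2;16;28;24m[48;2;15;26;21m🬎[38;2;16;28;24m[48;2;15;26;21m🬎[38;2;16;28;24m[48;2;15;26;21m🬎[38;2;98;36;24m[48;2;98;36;24m [38;2;98;36;24m[48;2;98;36;24m [38;2;98;36;24m[48;2;98;36;24m [38;2;98;36;24m[48;2;98;36;24m [38;2;98;36;24m[48;2;15;27;22m🬕[38;2;16;28;24m[48;2;15;26;21m🬎[38;2;16;28;24m[48;2;15;26;21m🬎[0m
[38;2;14;25;19m[48;2;12;22;16m🬂[38;2;14;25;19m[48;2;12;22;16m🬂[38;2;14;25;19m[48;2;12;22;16m🬂[38;2;98;36;24m[48;2;12;22;16m🬨[38;2;98;36;24m[48;2;98;36;24m [38;2;98;36;24m[48;2;98;36;24m [38;2;98;36;24m[48;2;98;36;24m [38;2;98;36;24m[48;2;13;23;17m▌[38;2;14;25;19m[48;2;12;22;16m🬂[38;2;14;25;19m[48;2;12;22;16m🬂[0m
</frame>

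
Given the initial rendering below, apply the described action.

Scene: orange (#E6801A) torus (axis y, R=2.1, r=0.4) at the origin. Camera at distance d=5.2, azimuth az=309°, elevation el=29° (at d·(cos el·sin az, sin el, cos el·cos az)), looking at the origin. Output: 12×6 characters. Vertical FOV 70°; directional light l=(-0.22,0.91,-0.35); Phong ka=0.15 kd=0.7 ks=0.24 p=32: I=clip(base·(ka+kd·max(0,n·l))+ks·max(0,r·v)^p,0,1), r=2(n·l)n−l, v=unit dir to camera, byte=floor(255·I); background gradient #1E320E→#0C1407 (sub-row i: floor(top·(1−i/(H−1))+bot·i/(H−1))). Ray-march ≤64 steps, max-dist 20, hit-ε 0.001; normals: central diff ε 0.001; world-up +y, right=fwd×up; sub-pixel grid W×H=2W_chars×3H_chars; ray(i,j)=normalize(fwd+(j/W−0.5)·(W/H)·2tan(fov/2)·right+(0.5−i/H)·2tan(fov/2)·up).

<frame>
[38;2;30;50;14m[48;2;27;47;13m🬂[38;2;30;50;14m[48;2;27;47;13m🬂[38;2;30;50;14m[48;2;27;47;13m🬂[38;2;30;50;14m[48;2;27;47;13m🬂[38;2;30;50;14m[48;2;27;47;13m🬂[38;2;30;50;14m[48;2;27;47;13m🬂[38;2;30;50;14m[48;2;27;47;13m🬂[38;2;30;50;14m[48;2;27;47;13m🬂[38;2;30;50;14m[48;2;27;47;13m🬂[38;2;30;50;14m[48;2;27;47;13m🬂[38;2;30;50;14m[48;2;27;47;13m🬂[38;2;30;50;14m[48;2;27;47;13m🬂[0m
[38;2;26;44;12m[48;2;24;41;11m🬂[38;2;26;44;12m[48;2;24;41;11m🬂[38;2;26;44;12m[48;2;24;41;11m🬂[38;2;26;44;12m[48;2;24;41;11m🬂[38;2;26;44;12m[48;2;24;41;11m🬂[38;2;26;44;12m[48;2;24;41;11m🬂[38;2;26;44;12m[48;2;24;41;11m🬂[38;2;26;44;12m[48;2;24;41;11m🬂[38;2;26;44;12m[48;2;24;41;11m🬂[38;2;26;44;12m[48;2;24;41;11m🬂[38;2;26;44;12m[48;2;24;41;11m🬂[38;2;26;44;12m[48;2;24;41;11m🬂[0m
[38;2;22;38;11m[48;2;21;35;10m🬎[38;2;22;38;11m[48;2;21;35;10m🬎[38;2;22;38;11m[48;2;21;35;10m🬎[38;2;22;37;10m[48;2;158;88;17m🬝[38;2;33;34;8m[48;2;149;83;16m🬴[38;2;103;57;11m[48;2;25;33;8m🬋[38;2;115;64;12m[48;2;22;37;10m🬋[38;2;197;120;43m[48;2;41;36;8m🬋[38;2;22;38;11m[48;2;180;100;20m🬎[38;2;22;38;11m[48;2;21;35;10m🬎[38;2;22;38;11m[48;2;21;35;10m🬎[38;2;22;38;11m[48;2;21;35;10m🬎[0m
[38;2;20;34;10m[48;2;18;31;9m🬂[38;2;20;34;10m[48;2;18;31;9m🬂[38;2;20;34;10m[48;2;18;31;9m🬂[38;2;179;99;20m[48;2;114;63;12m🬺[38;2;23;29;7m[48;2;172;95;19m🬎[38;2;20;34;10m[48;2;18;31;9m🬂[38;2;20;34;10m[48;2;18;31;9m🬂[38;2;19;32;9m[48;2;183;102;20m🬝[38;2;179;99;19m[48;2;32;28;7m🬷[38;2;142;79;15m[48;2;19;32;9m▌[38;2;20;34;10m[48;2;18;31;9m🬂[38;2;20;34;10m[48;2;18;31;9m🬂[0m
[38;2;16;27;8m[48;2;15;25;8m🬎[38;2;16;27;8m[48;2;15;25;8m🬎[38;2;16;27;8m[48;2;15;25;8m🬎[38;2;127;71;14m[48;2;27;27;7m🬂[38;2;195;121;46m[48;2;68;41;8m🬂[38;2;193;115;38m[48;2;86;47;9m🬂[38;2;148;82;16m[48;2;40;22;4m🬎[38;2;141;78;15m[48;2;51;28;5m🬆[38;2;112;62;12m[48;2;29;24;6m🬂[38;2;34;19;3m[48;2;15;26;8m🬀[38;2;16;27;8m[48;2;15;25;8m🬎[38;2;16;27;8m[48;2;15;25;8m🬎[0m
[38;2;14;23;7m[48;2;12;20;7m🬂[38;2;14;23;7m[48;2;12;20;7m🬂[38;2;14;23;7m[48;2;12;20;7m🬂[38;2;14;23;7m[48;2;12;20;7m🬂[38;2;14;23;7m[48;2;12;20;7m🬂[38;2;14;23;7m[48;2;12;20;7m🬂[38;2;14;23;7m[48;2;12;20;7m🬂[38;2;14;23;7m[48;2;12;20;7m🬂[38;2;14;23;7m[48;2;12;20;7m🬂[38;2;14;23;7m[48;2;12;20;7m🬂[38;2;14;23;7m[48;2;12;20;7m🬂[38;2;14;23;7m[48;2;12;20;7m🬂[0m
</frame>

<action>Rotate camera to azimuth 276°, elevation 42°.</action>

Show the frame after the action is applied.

<frame>
[38;2;30;50;14m[48;2;27;47;13m🬂[38;2;30;50;14m[48;2;27;47;13m🬂[38;2;30;50;14m[48;2;27;47;13m🬂[38;2;30;50;14m[48;2;27;47;13m🬂[38;2;30;50;14m[48;2;27;47;13m🬂[38;2;30;50;14m[48;2;27;47;13m🬂[38;2;30;50;14m[48;2;27;47;13m🬂[38;2;30;50;14m[48;2;27;47;13m🬂[38;2;30;50;14m[48;2;27;47;13m🬂[38;2;30;50;14m[48;2;27;47;13m🬂[38;2;30;50;14m[48;2;27;47;13m🬂[38;2;30;50;14m[48;2;27;47;13m🬂[0m
[38;2;26;44;12m[48;2;24;41;11m🬂[38;2;26;44;12m[48;2;24;41;11m🬂[38;2;26;44;12m[48;2;24;41;11m🬂[38;2;26;44;12m[48;2;24;41;11m🬂[38;2;26;44;12m[48;2;24;41;11m🬂[38;2;26;44;12m[48;2;24;41;11m🬂[38;2;26;44;12m[48;2;24;41;11m🬂[38;2;26;44;12m[48;2;24;41;11m🬂[38;2;26;44;12m[48;2;24;41;11m🬂[38;2;26;44;12m[48;2;24;41;11m🬂[38;2;26;44;12m[48;2;24;41;11m🬂[38;2;26;44;12m[48;2;24;41;11m🬂[0m
[38;2;22;38;11m[48;2;21;35;10m🬎[38;2;22;38;11m[48;2;21;35;10m🬎[38;2;22;38;11m[48;2;21;35;10m🬎[38;2;22;37;10m[48;2;156;87;17m🬝[38;2;125;69;13m[48;2;29;35;9m🬋[38;2;170;94;19m[48;2;28;27;6m🬂[38;2;185;107;29m[48;2;27;27;6m🬂[38;2;180;99;20m[48;2;42;42;10m🬈[38;2;181;100;20m[48;2;22;38;11m🬱[38;2;22;38;11m[48;2;21;35;10m🬎[38;2;22;38;11m[48;2;21;35;10m🬎[38;2;22;38;11m[48;2;21;35;10m🬎[0m
[38;2;20;34;10m[48;2;18;31;9m🬂[38;2;20;34;10m[48;2;18;31;9m🬂[38;2;20;34;10m[48;2;18;31;9m🬂[38;2;121;67;13m[48;2;187;103;20m🬉[38;2;68;37;7m[48;2;19;32;9m🬏[38;2;20;34;10m[48;2;18;31;9m🬂[38;2;20;34;10m[48;2;18;31;9m🬂[38;2;20;34;10m[48;2;18;31;9m🬂[38;2;171;95;18m[48;2;19;33;9m🬷[38;2;160;89;17m[48;2;19;32;9m▌[38;2;20;34;10m[48;2;18;31;9m🬂[38;2;20;34;10m[48;2;18;31;9m🬂[0m
[38;2;16;27;8m[48;2;15;25;8m🬎[38;2;16;27;8m[48;2;15;25;8m🬎[38;2;16;27;8m[48;2;15;25;8m🬎[38;2;181;101;20m[48;2;15;25;8m🬊[38;2;140;77;15m[48;2;185;104;24m🬑[38;2;17;28;9m[48;2;179;99;20m🬂[38;2;17;28;9m[48;2;175;97;19m🬂[38;2;17;28;9m[48;2;164;91;18m🬀[38;2;148;82;16m[48;2;15;25;8m🬝[38;2;108;60;12m[48;2;15;26;8m🬀[38;2;16;27;8m[48;2;15;25;8m🬎[38;2;16;27;8m[48;2;15;25;8m🬎[0m
[38;2;14;23;7m[48;2;12;20;7m🬂[38;2;14;23;7m[48;2;12;20;7m🬂[38;2;14;23;7m[48;2;12;20;7m🬂[38;2;14;23;7m[48;2;12;20;7m🬂[38;2;50;28;5m[48;2;12;21;7m🬁[38;2;117;65;13m[48;2;12;20;7m🬂[38;2;117;65;12m[48;2;12;20;7m🬂[38;2;87;48;9m[48;2;16;20;6m🬀[38;2;14;23;7m[48;2;12;20;7m🬂[38;2;14;23;7m[48;2;12;20;7m🬂[38;2;14;23;7m[48;2;12;20;7m🬂[38;2;14;23;7m[48;2;12;20;7m🬂[0m
</frame>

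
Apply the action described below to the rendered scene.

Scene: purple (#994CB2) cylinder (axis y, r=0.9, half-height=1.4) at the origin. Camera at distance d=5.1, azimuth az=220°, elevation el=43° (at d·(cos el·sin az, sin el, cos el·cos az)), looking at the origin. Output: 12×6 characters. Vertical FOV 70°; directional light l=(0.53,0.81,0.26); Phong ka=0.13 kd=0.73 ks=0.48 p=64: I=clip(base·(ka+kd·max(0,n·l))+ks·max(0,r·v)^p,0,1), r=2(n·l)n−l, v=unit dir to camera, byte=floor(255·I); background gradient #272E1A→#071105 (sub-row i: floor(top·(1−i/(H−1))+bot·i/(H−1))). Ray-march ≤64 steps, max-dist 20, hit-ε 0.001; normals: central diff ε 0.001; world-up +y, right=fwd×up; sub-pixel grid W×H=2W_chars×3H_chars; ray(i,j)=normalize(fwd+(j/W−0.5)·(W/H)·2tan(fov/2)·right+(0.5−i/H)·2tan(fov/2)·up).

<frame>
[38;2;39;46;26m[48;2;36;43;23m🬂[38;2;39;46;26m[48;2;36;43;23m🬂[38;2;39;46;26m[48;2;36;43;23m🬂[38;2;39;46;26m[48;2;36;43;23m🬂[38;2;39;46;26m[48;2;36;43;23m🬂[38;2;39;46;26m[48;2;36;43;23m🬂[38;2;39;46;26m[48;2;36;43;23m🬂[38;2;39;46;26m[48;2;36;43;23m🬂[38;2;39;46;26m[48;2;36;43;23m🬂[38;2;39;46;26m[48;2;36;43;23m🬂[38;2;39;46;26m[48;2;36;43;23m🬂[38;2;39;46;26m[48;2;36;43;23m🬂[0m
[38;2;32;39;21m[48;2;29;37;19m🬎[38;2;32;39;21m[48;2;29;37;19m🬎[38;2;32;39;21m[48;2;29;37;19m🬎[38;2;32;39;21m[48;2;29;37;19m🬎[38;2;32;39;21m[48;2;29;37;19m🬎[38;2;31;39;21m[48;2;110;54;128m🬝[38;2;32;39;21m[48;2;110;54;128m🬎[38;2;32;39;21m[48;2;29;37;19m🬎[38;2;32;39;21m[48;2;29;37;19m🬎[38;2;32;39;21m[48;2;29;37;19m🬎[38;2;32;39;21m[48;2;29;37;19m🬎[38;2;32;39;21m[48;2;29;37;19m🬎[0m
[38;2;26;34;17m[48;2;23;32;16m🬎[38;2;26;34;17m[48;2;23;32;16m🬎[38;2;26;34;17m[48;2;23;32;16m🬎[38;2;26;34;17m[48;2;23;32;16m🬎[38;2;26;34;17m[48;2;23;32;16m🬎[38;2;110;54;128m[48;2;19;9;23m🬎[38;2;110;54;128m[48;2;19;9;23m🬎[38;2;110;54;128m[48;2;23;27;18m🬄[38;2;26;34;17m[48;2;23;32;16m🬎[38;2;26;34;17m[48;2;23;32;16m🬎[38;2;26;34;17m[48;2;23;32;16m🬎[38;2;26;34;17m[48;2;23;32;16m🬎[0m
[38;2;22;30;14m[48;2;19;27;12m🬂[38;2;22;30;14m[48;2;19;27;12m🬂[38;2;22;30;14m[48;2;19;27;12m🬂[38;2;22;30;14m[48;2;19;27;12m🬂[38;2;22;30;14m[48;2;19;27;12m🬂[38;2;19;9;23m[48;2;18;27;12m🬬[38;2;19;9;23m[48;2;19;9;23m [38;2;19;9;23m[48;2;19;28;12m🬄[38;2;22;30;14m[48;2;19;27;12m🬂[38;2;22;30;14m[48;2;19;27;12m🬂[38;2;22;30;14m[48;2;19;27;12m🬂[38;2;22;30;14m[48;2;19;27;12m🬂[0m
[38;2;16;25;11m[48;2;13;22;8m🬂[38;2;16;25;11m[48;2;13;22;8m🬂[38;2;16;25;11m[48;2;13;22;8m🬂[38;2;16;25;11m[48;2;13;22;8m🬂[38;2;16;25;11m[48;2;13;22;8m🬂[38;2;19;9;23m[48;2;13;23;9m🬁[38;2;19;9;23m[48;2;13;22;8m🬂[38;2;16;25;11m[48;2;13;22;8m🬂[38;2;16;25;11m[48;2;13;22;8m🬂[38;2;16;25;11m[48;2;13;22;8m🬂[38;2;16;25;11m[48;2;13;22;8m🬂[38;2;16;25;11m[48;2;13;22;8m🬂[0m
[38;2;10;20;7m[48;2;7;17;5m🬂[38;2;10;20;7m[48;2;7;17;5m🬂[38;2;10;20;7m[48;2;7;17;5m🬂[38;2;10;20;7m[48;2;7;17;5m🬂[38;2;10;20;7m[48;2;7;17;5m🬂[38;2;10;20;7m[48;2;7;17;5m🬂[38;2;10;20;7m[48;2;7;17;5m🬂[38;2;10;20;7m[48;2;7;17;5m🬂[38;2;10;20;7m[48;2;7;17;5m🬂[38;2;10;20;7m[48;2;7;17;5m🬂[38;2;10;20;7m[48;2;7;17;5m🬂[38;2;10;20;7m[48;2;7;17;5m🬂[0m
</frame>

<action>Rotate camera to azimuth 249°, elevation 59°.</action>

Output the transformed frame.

<frame>
[38;2;39;46;26m[48;2;36;43;23m🬂[38;2;39;46;26m[48;2;36;43;23m🬂[38;2;39;46;26m[48;2;36;43;23m🬂[38;2;39;46;26m[48;2;36;43;23m🬂[38;2;39;46;26m[48;2;36;43;23m🬂[38;2;39;46;26m[48;2;36;43;23m🬂[38;2;39;46;26m[48;2;36;43;23m🬂[38;2;39;46;26m[48;2;36;43;23m🬂[38;2;39;46;26m[48;2;36;43;23m🬂[38;2;39;46;26m[48;2;36;43;23m🬂[38;2;39;46;26m[48;2;36;43;23m🬂[38;2;39;46;26m[48;2;36;43;23m🬂[0m
[38;2;32;39;21m[48;2;29;37;19m🬎[38;2;32;39;21m[48;2;29;37;19m🬎[38;2;32;39;21m[48;2;29;37;19m🬎[38;2;32;39;21m[48;2;29;37;19m🬎[38;2;32;39;21m[48;2;29;37;19m🬎[38;2;31;39;21m[48;2;129;73;147m🬝[38;2;32;39;21m[48;2;140;85;158m🬎[38;2;32;39;21m[48;2;29;37;19m🬎[38;2;32;39;21m[48;2;29;37;19m🬎[38;2;32;39;21m[48;2;29;37;19m🬎[38;2;32;39;21m[48;2;29;37;19m🬎[38;2;32;39;21m[48;2;29;37;19m🬎[0m
[38;2;26;34;17m[48;2;23;32;16m🬎[38;2;26;34;17m[48;2;23;32;16m🬎[38;2;26;34;17m[48;2;23;32;16m🬎[38;2;26;34;17m[48;2;23;32;16m🬎[38;2;26;34;17m[48;2;23;32;16m🬎[38;2;142;87;160m[48;2;186;131;204m🬕[38;2;180;124;198m[48;2;235;179;249m🬂[38;2;192;136;210m[48;2;25;33;17m▌[38;2;26;34;17m[48;2;23;32;16m🬎[38;2;26;34;17m[48;2;23;32;16m🬎[38;2;26;34;17m[48;2;23;32;16m🬎[38;2;26;34;17m[48;2;23;32;16m🬎[0m
[38;2;22;30;14m[48;2;19;27;12m🬂[38;2;22;30;14m[48;2;19;27;12m🬂[38;2;22;30;14m[48;2;19;27;12m🬂[38;2;22;30;14m[48;2;19;27;12m🬂[38;2;22;30;14m[48;2;19;27;12m🬂[38;2;174;119;192m[48;2;18;12;20m🬁[38;2;215;160;233m[48;2;19;9;23m🬂[38;2;19;9;23m[48;2;19;28;12m🬄[38;2;22;30;14m[48;2;19;27;12m🬂[38;2;22;30;14m[48;2;19;27;12m🬂[38;2;22;30;14m[48;2;19;27;12m🬂[38;2;22;30;14m[48;2;19;27;12m🬂[0m
[38;2;16;25;11m[48;2;13;22;8m🬂[38;2;16;25;11m[48;2;13;22;8m🬂[38;2;16;25;11m[48;2;13;22;8m🬂[38;2;16;25;11m[48;2;13;22;8m🬂[38;2;16;25;11m[48;2;13;22;8m🬂[38;2;19;9;23m[48;2;13;23;9m🬁[38;2;19;9;23m[48;2;13;22;8m🬂[38;2;16;25;11m[48;2;13;22;8m🬂[38;2;16;25;11m[48;2;13;22;8m🬂[38;2;16;25;11m[48;2;13;22;8m🬂[38;2;16;25;11m[48;2;13;22;8m🬂[38;2;16;25;11m[48;2;13;22;8m🬂[0m
[38;2;10;20;7m[48;2;7;17;5m🬂[38;2;10;20;7m[48;2;7;17;5m🬂[38;2;10;20;7m[48;2;7;17;5m🬂[38;2;10;20;7m[48;2;7;17;5m🬂[38;2;10;20;7m[48;2;7;17;5m🬂[38;2;10;20;7m[48;2;7;17;5m🬂[38;2;10;20;7m[48;2;7;17;5m🬂[38;2;10;20;7m[48;2;7;17;5m🬂[38;2;10;20;7m[48;2;7;17;5m🬂[38;2;10;20;7m[48;2;7;17;5m🬂[38;2;10;20;7m[48;2;7;17;5m🬂[38;2;10;20;7m[48;2;7;17;5m🬂[0m
</frame>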